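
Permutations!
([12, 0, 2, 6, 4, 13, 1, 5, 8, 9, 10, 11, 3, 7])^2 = [3, 12, 2, 1, 4, 7, 0, 13, 8, 9, 10, 11, 6, 5]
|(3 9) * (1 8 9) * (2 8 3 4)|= 4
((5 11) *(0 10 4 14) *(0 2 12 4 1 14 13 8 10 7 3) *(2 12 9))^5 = ((0 7 3)(1 14 12 4 13 8 10)(2 9)(5 11))^5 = (0 3 7)(1 8 4 14 10 13 12)(2 9)(5 11)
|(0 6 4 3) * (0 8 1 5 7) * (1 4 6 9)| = |(0 9 1 5 7)(3 8 4)| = 15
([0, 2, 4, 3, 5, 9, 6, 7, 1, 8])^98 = [0, 4, 5, 3, 9, 8, 6, 7, 2, 1]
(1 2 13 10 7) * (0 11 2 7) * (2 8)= [11, 7, 13, 3, 4, 5, 6, 1, 2, 9, 0, 8, 12, 10]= (0 11 8 2 13 10)(1 7)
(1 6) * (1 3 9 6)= (3 9 6)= [0, 1, 2, 9, 4, 5, 3, 7, 8, 6]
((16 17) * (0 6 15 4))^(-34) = (17)(0 15)(4 6)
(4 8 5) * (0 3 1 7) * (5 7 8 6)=(0 3 1 8 7)(4 6 5)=[3, 8, 2, 1, 6, 4, 5, 0, 7]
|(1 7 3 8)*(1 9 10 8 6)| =12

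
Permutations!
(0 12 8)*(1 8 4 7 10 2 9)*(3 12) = (0 3 12 4 7 10 2 9 1 8) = [3, 8, 9, 12, 7, 5, 6, 10, 0, 1, 2, 11, 4]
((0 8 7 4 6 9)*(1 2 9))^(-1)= (0 9 2 1 6 4 7 8)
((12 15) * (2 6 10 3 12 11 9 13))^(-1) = (2 13 9 11 15 12 3 10 6)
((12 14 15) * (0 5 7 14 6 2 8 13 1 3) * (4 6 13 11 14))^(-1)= (0 3 1 13 12 15 14 11 8 2 6 4 7 5)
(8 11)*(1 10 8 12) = [0, 10, 2, 3, 4, 5, 6, 7, 11, 9, 8, 12, 1] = (1 10 8 11 12)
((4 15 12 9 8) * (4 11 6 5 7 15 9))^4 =(4 6 12 11 15 8 7 9 5) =((4 9 8 11 6 5 7 15 12))^4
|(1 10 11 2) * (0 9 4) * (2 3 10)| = |(0 9 4)(1 2)(3 10 11)| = 6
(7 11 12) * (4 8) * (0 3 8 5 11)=[3, 1, 2, 8, 5, 11, 6, 0, 4, 9, 10, 12, 7]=(0 3 8 4 5 11 12 7)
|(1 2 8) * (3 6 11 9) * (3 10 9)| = |(1 2 8)(3 6 11)(9 10)| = 6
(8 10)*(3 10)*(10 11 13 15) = [0, 1, 2, 11, 4, 5, 6, 7, 3, 9, 8, 13, 12, 15, 14, 10] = (3 11 13 15 10 8)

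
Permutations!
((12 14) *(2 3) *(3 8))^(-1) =((2 8 3)(12 14))^(-1) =(2 3 8)(12 14)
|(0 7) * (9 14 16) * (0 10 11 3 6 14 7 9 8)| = 10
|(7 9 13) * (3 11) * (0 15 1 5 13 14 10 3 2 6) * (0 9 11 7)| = 40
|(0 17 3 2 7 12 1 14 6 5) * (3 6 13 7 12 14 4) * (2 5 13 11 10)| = 14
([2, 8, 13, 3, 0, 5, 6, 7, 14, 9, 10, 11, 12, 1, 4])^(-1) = [4, 13, 0, 3, 14, 5, 6, 7, 1, 9, 10, 11, 12, 2, 8]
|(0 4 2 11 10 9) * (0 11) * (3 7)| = |(0 4 2)(3 7)(9 11 10)| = 6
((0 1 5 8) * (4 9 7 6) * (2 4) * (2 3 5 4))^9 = ((0 1 4 9 7 6 3 5 8))^9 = (9)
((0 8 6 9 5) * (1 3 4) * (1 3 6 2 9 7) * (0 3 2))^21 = (0 8)(2 9 5 3 4)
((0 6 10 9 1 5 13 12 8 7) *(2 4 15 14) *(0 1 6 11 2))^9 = (0 4)(1 12)(2 14)(5 8)(7 13)(11 15)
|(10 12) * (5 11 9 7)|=4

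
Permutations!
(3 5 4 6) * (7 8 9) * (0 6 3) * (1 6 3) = [3, 6, 2, 5, 1, 4, 0, 8, 9, 7] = (0 3 5 4 1 6)(7 8 9)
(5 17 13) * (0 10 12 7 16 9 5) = (0 10 12 7 16 9 5 17 13) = [10, 1, 2, 3, 4, 17, 6, 16, 8, 5, 12, 11, 7, 0, 14, 15, 9, 13]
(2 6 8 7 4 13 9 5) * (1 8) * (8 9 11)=[0, 9, 6, 3, 13, 2, 1, 4, 7, 5, 10, 8, 12, 11]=(1 9 5 2 6)(4 13 11 8 7)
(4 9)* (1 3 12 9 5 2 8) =[0, 3, 8, 12, 5, 2, 6, 7, 1, 4, 10, 11, 9] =(1 3 12 9 4 5 2 8)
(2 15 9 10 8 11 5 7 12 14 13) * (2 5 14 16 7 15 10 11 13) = (2 10 8 13 5 15 9 11 14)(7 12 16) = [0, 1, 10, 3, 4, 15, 6, 12, 13, 11, 8, 14, 16, 5, 2, 9, 7]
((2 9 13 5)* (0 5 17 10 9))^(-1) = ((0 5 2)(9 13 17 10))^(-1) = (0 2 5)(9 10 17 13)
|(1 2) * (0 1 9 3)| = |(0 1 2 9 3)| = 5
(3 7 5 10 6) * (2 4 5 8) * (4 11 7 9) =(2 11 7 8)(3 9 4 5 10 6) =[0, 1, 11, 9, 5, 10, 3, 8, 2, 4, 6, 7]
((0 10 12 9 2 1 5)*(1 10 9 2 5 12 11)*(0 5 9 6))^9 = (0 6)(1 11 10 2 12)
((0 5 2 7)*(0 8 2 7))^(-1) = ((0 5 7 8 2))^(-1) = (0 2 8 7 5)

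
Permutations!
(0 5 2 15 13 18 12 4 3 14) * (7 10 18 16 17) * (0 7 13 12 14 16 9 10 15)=(0 5 2)(3 16 17 13 9 10 18 14 7 15 12 4)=[5, 1, 0, 16, 3, 2, 6, 15, 8, 10, 18, 11, 4, 9, 7, 12, 17, 13, 14]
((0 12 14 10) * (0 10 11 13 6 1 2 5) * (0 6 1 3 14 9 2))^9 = (0 13 14 6 2 12 1 11 3 5 9)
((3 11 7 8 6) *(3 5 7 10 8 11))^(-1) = ((5 7 11 10 8 6))^(-1) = (5 6 8 10 11 7)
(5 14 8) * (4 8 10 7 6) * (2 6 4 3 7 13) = (2 6 3 7 4 8 5 14 10 13) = [0, 1, 6, 7, 8, 14, 3, 4, 5, 9, 13, 11, 12, 2, 10]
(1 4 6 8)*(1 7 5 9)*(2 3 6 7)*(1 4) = [0, 1, 3, 6, 7, 9, 8, 5, 2, 4] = (2 3 6 8)(4 7 5 9)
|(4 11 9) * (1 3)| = |(1 3)(4 11 9)| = 6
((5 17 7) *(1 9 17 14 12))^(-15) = ((1 9 17 7 5 14 12))^(-15) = (1 12 14 5 7 17 9)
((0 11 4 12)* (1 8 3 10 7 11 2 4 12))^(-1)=(0 12 11 7 10 3 8 1 4 2)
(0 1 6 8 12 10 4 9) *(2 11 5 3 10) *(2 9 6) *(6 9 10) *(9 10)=(0 1 2 11 5 3 6 8 12 9)(4 10)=[1, 2, 11, 6, 10, 3, 8, 7, 12, 0, 4, 5, 9]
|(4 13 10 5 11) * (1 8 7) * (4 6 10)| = |(1 8 7)(4 13)(5 11 6 10)| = 12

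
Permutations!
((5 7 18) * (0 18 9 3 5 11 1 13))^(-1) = (0 13 1 11 18)(3 9 7 5)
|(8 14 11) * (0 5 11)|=|(0 5 11 8 14)|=5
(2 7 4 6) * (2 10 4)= (2 7)(4 6 10)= [0, 1, 7, 3, 6, 5, 10, 2, 8, 9, 4]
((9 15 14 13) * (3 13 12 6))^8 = ((3 13 9 15 14 12 6))^8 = (3 13 9 15 14 12 6)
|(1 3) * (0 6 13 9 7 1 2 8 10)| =|(0 6 13 9 7 1 3 2 8 10)| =10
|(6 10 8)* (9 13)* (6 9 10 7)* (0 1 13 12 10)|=12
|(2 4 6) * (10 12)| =6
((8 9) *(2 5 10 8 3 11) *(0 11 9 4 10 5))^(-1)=((0 11 2)(3 9)(4 10 8))^(-1)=(0 2 11)(3 9)(4 8 10)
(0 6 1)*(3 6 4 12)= (0 4 12 3 6 1)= [4, 0, 2, 6, 12, 5, 1, 7, 8, 9, 10, 11, 3]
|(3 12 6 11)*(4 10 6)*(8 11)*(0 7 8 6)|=8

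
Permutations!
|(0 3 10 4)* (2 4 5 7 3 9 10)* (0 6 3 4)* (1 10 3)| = |(0 9 3 2)(1 10 5 7 4 6)| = 12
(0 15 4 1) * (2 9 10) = (0 15 4 1)(2 9 10) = [15, 0, 9, 3, 1, 5, 6, 7, 8, 10, 2, 11, 12, 13, 14, 4]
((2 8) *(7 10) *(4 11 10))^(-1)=((2 8)(4 11 10 7))^(-1)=(2 8)(4 7 10 11)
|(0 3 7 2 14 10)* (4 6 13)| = 6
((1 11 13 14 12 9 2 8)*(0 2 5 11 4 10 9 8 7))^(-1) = ((0 2 7)(1 4 10 9 5 11 13 14 12 8))^(-1) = (0 7 2)(1 8 12 14 13 11 5 9 10 4)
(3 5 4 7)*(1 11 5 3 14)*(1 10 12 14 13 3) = (1 11 5 4 7 13 3)(10 12 14) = [0, 11, 2, 1, 7, 4, 6, 13, 8, 9, 12, 5, 14, 3, 10]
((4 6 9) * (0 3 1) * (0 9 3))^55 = (9) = ((1 9 4 6 3))^55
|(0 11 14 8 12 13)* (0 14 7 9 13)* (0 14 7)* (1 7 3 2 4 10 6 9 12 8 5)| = |(0 11)(1 7 12 14 5)(2 4 10 6 9 13 3)| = 70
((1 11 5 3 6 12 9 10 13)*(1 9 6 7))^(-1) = (1 7 3 5 11)(6 12)(9 13 10)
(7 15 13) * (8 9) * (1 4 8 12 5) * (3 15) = [0, 4, 2, 15, 8, 1, 6, 3, 9, 12, 10, 11, 5, 7, 14, 13] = (1 4 8 9 12 5)(3 15 13 7)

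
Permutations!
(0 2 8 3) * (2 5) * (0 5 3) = (0 3 5 2 8) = [3, 1, 8, 5, 4, 2, 6, 7, 0]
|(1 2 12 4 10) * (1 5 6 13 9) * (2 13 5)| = 12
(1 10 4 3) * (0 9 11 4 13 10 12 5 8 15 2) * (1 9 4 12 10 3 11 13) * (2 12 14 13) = [4, 10, 0, 9, 11, 8, 6, 7, 15, 2, 1, 14, 5, 3, 13, 12] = (0 4 11 14 13 3 9 2)(1 10)(5 8 15 12)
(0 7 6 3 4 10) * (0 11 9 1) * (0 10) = [7, 10, 2, 4, 0, 5, 3, 6, 8, 1, 11, 9] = (0 7 6 3 4)(1 10 11 9)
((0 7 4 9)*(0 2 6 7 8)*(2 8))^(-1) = (0 8 9 4 7 6 2)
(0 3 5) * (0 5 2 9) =(0 3 2 9) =[3, 1, 9, 2, 4, 5, 6, 7, 8, 0]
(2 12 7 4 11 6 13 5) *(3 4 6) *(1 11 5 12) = (1 11 3 4 5 2)(6 13 12 7) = [0, 11, 1, 4, 5, 2, 13, 6, 8, 9, 10, 3, 7, 12]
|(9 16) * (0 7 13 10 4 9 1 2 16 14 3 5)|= |(0 7 13 10 4 9 14 3 5)(1 2 16)|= 9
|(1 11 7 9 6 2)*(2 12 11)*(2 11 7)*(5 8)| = |(1 11 2)(5 8)(6 12 7 9)| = 12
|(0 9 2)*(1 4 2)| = |(0 9 1 4 2)| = 5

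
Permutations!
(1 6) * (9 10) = (1 6)(9 10) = [0, 6, 2, 3, 4, 5, 1, 7, 8, 10, 9]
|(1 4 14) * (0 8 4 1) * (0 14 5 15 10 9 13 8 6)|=|(0 6)(4 5 15 10 9 13 8)|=14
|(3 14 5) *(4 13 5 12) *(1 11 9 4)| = |(1 11 9 4 13 5 3 14 12)| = 9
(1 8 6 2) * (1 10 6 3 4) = (1 8 3 4)(2 10 6) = [0, 8, 10, 4, 1, 5, 2, 7, 3, 9, 6]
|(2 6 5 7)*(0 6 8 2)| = 4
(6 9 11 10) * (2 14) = (2 14)(6 9 11 10) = [0, 1, 14, 3, 4, 5, 9, 7, 8, 11, 6, 10, 12, 13, 2]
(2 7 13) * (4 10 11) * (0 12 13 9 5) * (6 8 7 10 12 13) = (0 13 2 10 11 4 12 6 8 7 9 5) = [13, 1, 10, 3, 12, 0, 8, 9, 7, 5, 11, 4, 6, 2]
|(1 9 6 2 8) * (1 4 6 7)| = 12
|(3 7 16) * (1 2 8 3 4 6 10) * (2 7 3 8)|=|(1 7 16 4 6 10)|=6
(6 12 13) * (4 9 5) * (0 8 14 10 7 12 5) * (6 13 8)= (0 6 5 4 9)(7 12 8 14 10)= [6, 1, 2, 3, 9, 4, 5, 12, 14, 0, 7, 11, 8, 13, 10]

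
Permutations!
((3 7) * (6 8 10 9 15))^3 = ((3 7)(6 8 10 9 15))^3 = (3 7)(6 9 8 15 10)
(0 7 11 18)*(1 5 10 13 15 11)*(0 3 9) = [7, 5, 2, 9, 4, 10, 6, 1, 8, 0, 13, 18, 12, 15, 14, 11, 16, 17, 3] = (0 7 1 5 10 13 15 11 18 3 9)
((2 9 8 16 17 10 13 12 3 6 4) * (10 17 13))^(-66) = (17)(2 3 16)(4 12 8)(6 13 9)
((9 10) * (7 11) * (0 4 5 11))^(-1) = ((0 4 5 11 7)(9 10))^(-1) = (0 7 11 5 4)(9 10)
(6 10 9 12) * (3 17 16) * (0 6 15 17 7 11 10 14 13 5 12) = [6, 1, 2, 7, 4, 12, 14, 11, 8, 0, 9, 10, 15, 5, 13, 17, 3, 16] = (0 6 14 13 5 12 15 17 16 3 7 11 10 9)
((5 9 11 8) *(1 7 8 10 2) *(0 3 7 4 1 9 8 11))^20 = ((0 3 7 11 10 2 9)(1 4)(5 8))^20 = (0 9 2 10 11 7 3)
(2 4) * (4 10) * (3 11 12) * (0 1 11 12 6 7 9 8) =(0 1 11 6 7 9 8)(2 10 4)(3 12) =[1, 11, 10, 12, 2, 5, 7, 9, 0, 8, 4, 6, 3]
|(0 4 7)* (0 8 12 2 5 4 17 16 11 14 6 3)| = |(0 17 16 11 14 6 3)(2 5 4 7 8 12)| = 42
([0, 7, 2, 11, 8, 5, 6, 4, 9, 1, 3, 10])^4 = [0, 9, 2, 11, 7, 5, 6, 1, 4, 8, 3, 10]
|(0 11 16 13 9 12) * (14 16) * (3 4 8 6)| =28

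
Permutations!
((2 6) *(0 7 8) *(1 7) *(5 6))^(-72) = (8)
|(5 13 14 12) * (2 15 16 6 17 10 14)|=10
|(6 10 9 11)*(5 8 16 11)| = 7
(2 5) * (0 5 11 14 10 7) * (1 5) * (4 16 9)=(0 1 5 2 11 14 10 7)(4 16 9)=[1, 5, 11, 3, 16, 2, 6, 0, 8, 4, 7, 14, 12, 13, 10, 15, 9]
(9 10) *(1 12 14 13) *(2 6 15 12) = (1 2 6 15 12 14 13)(9 10) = [0, 2, 6, 3, 4, 5, 15, 7, 8, 10, 9, 11, 14, 1, 13, 12]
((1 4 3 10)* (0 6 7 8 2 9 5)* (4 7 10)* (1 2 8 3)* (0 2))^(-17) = ((0 6 10)(1 7 3 4)(2 9 5))^(-17) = (0 6 10)(1 4 3 7)(2 9 5)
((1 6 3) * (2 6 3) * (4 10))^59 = ((1 3)(2 6)(4 10))^59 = (1 3)(2 6)(4 10)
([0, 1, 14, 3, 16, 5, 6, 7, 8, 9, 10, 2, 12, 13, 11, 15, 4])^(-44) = (16)(2 14 11)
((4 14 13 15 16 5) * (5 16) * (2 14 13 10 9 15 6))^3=((16)(2 14 10 9 15 5 4 13 6))^3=(16)(2 9 4)(5 6 10)(13 14 15)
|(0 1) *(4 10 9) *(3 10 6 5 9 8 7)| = |(0 1)(3 10 8 7)(4 6 5 9)| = 4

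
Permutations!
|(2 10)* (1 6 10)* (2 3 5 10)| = 3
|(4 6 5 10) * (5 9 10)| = 4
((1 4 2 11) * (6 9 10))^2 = ((1 4 2 11)(6 9 10))^2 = (1 2)(4 11)(6 10 9)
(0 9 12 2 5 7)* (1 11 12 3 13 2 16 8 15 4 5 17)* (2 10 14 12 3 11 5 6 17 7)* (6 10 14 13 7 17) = (0 9 11 3 7)(1 5 2 17)(4 10 13 14 12 16 8 15) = [9, 5, 17, 7, 10, 2, 6, 0, 15, 11, 13, 3, 16, 14, 12, 4, 8, 1]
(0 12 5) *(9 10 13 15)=(0 12 5)(9 10 13 15)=[12, 1, 2, 3, 4, 0, 6, 7, 8, 10, 13, 11, 5, 15, 14, 9]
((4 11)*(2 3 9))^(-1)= ((2 3 9)(4 11))^(-1)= (2 9 3)(4 11)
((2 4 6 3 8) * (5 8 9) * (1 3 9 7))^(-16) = (1 7 3)(2 6 5)(4 9 8) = ((1 3 7)(2 4 6 9 5 8))^(-16)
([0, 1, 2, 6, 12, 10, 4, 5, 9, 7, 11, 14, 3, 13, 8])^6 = (3 4)(5 7 9 8 14 11 10)(6 12)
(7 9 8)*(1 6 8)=(1 6 8 7 9)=[0, 6, 2, 3, 4, 5, 8, 9, 7, 1]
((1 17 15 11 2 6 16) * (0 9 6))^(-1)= ((0 9 6 16 1 17 15 11 2))^(-1)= (0 2 11 15 17 1 16 6 9)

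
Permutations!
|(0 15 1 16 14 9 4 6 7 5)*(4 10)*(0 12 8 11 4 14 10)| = 7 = |(0 15 1 16 10 14 9)(4 6 7 5 12 8 11)|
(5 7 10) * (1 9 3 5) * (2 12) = (1 9 3 5 7 10)(2 12) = [0, 9, 12, 5, 4, 7, 6, 10, 8, 3, 1, 11, 2]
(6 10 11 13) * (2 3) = (2 3)(6 10 11 13) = [0, 1, 3, 2, 4, 5, 10, 7, 8, 9, 11, 13, 12, 6]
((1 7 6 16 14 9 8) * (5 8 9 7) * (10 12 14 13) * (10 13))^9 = ((1 5 8)(6 16 10 12 14 7))^9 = (6 12)(7 10)(14 16)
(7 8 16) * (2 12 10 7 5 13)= [0, 1, 12, 3, 4, 13, 6, 8, 16, 9, 7, 11, 10, 2, 14, 15, 5]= (2 12 10 7 8 16 5 13)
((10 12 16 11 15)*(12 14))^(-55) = (10 15 11 16 12 14)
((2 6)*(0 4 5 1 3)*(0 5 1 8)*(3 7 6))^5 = ((0 4 1 7 6 2 3 5 8))^5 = (0 2 4 3 1 5 7 8 6)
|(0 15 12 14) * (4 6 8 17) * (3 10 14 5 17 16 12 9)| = 42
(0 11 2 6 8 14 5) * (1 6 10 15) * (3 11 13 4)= [13, 6, 10, 11, 3, 0, 8, 7, 14, 9, 15, 2, 12, 4, 5, 1]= (0 13 4 3 11 2 10 15 1 6 8 14 5)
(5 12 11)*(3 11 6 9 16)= (3 11 5 12 6 9 16)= [0, 1, 2, 11, 4, 12, 9, 7, 8, 16, 10, 5, 6, 13, 14, 15, 3]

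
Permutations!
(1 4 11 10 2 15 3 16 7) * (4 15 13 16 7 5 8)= (1 15 3 7)(2 13 16 5 8 4 11 10)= [0, 15, 13, 7, 11, 8, 6, 1, 4, 9, 2, 10, 12, 16, 14, 3, 5]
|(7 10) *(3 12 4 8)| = 4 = |(3 12 4 8)(7 10)|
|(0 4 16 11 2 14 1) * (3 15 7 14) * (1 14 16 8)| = 12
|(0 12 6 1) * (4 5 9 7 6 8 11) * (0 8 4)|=10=|(0 12 4 5 9 7 6 1 8 11)|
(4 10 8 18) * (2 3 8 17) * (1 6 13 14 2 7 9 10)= (1 6 13 14 2 3 8 18 4)(7 9 10 17)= [0, 6, 3, 8, 1, 5, 13, 9, 18, 10, 17, 11, 12, 14, 2, 15, 16, 7, 4]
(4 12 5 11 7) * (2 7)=(2 7 4 12 5 11)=[0, 1, 7, 3, 12, 11, 6, 4, 8, 9, 10, 2, 5]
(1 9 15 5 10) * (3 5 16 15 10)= (1 9 10)(3 5)(15 16)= [0, 9, 2, 5, 4, 3, 6, 7, 8, 10, 1, 11, 12, 13, 14, 16, 15]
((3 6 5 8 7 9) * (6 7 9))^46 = (3 8 6)(5 7 9)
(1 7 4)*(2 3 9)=(1 7 4)(2 3 9)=[0, 7, 3, 9, 1, 5, 6, 4, 8, 2]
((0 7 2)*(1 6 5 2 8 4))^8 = ((0 7 8 4 1 6 5 2))^8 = (8)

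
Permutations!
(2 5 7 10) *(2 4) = (2 5 7 10 4) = [0, 1, 5, 3, 2, 7, 6, 10, 8, 9, 4]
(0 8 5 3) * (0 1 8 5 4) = [5, 8, 2, 1, 0, 3, 6, 7, 4] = (0 5 3 1 8 4)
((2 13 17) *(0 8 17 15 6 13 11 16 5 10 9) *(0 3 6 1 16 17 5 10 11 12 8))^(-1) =((1 16 10 9 3 6 13 15)(2 12 8 5 11 17))^(-1) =(1 15 13 6 3 9 10 16)(2 17 11 5 8 12)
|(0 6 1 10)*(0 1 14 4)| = |(0 6 14 4)(1 10)| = 4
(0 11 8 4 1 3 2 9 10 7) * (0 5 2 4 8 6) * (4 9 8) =(0 11 6)(1 3 9 10 7 5 2 8 4) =[11, 3, 8, 9, 1, 2, 0, 5, 4, 10, 7, 6]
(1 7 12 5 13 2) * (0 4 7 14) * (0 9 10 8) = (0 4 7 12 5 13 2 1 14 9 10 8) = [4, 14, 1, 3, 7, 13, 6, 12, 0, 10, 8, 11, 5, 2, 9]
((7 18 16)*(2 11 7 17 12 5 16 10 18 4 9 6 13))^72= (18)(2 7 9 13 11 4 6)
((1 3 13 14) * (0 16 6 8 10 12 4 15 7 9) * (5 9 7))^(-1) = (0 9 5 15 4 12 10 8 6 16)(1 14 13 3)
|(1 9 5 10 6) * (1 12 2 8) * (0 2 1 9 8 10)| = 9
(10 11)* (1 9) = (1 9)(10 11) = [0, 9, 2, 3, 4, 5, 6, 7, 8, 1, 11, 10]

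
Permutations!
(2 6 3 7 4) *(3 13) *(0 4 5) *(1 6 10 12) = (0 4 2 10 12 1 6 13 3 7 5) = [4, 6, 10, 7, 2, 0, 13, 5, 8, 9, 12, 11, 1, 3]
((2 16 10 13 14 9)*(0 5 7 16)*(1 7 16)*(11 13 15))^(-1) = (0 2 9 14 13 11 15 10 16 5)(1 7)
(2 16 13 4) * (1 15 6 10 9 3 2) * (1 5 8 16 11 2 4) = [0, 15, 11, 4, 5, 8, 10, 7, 16, 3, 9, 2, 12, 1, 14, 6, 13] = (1 15 6 10 9 3 4 5 8 16 13)(2 11)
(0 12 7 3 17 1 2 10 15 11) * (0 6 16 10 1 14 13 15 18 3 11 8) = (0 12 7 11 6 16 10 18 3 17 14 13 15 8)(1 2) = [12, 2, 1, 17, 4, 5, 16, 11, 0, 9, 18, 6, 7, 15, 13, 8, 10, 14, 3]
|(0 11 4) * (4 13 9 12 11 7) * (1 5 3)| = |(0 7 4)(1 5 3)(9 12 11 13)| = 12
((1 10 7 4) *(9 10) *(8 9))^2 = ((1 8 9 10 7 4))^2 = (1 9 7)(4 8 10)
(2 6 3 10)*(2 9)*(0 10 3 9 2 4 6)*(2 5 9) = (0 10 5 9 4 6 2) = [10, 1, 0, 3, 6, 9, 2, 7, 8, 4, 5]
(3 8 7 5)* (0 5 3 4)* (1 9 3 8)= [5, 9, 2, 1, 0, 4, 6, 8, 7, 3]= (0 5 4)(1 9 3)(7 8)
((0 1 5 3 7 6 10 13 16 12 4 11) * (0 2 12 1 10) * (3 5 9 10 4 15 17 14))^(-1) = (0 6 7 3 14 17 15 12 2 11 4)(1 16 13 10 9)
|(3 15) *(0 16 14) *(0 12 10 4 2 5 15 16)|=9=|(2 5 15 3 16 14 12 10 4)|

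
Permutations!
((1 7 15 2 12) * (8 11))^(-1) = ((1 7 15 2 12)(8 11))^(-1) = (1 12 2 15 7)(8 11)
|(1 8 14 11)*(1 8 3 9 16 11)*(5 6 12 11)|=10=|(1 3 9 16 5 6 12 11 8 14)|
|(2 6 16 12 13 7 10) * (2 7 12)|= 6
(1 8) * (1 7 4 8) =[0, 1, 2, 3, 8, 5, 6, 4, 7] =(4 8 7)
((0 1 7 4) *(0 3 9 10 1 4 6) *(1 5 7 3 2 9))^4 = (0 10)(2 7)(4 5)(6 9) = ((0 4 2 9 10 5 7 6)(1 3))^4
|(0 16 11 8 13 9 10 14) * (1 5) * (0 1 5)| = |(0 16 11 8 13 9 10 14 1)| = 9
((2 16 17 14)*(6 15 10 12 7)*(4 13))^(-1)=((2 16 17 14)(4 13)(6 15 10 12 7))^(-1)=(2 14 17 16)(4 13)(6 7 12 10 15)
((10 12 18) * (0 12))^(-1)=((0 12 18 10))^(-1)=(0 10 18 12)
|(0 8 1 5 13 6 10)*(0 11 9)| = 9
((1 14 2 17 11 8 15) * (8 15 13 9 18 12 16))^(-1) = ((1 14 2 17 11 15)(8 13 9 18 12 16))^(-1) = (1 15 11 17 2 14)(8 16 12 18 9 13)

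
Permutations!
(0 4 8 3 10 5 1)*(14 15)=[4, 0, 2, 10, 8, 1, 6, 7, 3, 9, 5, 11, 12, 13, 15, 14]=(0 4 8 3 10 5 1)(14 15)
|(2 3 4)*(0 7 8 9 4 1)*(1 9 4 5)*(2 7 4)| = 9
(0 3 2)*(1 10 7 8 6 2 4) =(0 3 4 1 10 7 8 6 2) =[3, 10, 0, 4, 1, 5, 2, 8, 6, 9, 7]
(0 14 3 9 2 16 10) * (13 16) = (0 14 3 9 2 13 16 10) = [14, 1, 13, 9, 4, 5, 6, 7, 8, 2, 0, 11, 12, 16, 3, 15, 10]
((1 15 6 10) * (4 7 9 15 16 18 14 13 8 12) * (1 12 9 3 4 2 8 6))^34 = ((1 16 18 14 13 6 10 12 2 8 9 15)(3 4 7))^34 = (1 9 2 10 13 18)(3 4 7)(6 14 16 15 8 12)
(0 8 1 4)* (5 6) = [8, 4, 2, 3, 0, 6, 5, 7, 1] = (0 8 1 4)(5 6)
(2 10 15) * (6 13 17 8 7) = (2 10 15)(6 13 17 8 7) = [0, 1, 10, 3, 4, 5, 13, 6, 7, 9, 15, 11, 12, 17, 14, 2, 16, 8]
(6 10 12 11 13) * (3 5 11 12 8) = [0, 1, 2, 5, 4, 11, 10, 7, 3, 9, 8, 13, 12, 6] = (3 5 11 13 6 10 8)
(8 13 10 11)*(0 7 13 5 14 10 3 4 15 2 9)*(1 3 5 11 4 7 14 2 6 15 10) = (0 14 1 3 7 13 5 2 9)(4 10)(6 15)(8 11) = [14, 3, 9, 7, 10, 2, 15, 13, 11, 0, 4, 8, 12, 5, 1, 6]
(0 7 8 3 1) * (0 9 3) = (0 7 8)(1 9 3) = [7, 9, 2, 1, 4, 5, 6, 8, 0, 3]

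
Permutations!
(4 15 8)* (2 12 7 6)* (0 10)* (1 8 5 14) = (0 10)(1 8 4 15 5 14)(2 12 7 6) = [10, 8, 12, 3, 15, 14, 2, 6, 4, 9, 0, 11, 7, 13, 1, 5]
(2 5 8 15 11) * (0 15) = [15, 1, 5, 3, 4, 8, 6, 7, 0, 9, 10, 2, 12, 13, 14, 11] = (0 15 11 2 5 8)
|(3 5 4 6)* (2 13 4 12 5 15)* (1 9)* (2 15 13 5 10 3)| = 8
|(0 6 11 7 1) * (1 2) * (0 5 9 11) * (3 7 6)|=9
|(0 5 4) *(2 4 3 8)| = |(0 5 3 8 2 4)| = 6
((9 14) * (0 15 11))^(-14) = ((0 15 11)(9 14))^(-14) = (0 15 11)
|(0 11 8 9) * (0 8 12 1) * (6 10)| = |(0 11 12 1)(6 10)(8 9)| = 4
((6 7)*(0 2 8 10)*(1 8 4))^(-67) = ((0 2 4 1 8 10)(6 7))^(-67) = (0 10 8 1 4 2)(6 7)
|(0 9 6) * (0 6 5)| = 3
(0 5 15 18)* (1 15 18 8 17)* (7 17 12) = (0 5 18)(1 15 8 12 7 17) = [5, 15, 2, 3, 4, 18, 6, 17, 12, 9, 10, 11, 7, 13, 14, 8, 16, 1, 0]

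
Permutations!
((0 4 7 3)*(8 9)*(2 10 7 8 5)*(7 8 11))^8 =((0 4 11 7 3)(2 10 8 9 5))^8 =(0 7 4 3 11)(2 9 10 5 8)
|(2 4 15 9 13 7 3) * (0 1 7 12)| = 10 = |(0 1 7 3 2 4 15 9 13 12)|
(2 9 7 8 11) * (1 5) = (1 5)(2 9 7 8 11) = [0, 5, 9, 3, 4, 1, 6, 8, 11, 7, 10, 2]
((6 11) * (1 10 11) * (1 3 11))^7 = (1 10)(3 11 6)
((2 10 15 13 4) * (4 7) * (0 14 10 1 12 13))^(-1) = ((0 14 10 15)(1 12 13 7 4 2))^(-1) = (0 15 10 14)(1 2 4 7 13 12)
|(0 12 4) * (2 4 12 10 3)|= |(12)(0 10 3 2 4)|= 5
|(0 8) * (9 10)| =|(0 8)(9 10)| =2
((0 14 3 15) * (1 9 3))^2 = ((0 14 1 9 3 15))^2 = (0 1 3)(9 15 14)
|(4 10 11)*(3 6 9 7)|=|(3 6 9 7)(4 10 11)|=12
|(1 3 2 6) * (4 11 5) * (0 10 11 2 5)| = |(0 10 11)(1 3 5 4 2 6)| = 6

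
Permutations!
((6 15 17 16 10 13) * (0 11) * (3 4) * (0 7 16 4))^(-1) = (0 3 4 17 15 6 13 10 16 7 11)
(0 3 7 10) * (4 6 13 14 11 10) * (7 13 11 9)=[3, 1, 2, 13, 6, 5, 11, 4, 8, 7, 0, 10, 12, 14, 9]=(0 3 13 14 9 7 4 6 11 10)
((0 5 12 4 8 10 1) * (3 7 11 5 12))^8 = (0 4 10)(1 12 8) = ((0 12 4 8 10 1)(3 7 11 5))^8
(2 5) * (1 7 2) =[0, 7, 5, 3, 4, 1, 6, 2] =(1 7 2 5)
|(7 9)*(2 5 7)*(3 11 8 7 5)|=|(2 3 11 8 7 9)|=6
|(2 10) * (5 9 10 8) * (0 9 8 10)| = |(0 9)(2 10)(5 8)| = 2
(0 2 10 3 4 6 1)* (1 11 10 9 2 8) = (0 8 1)(2 9)(3 4 6 11 10) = [8, 0, 9, 4, 6, 5, 11, 7, 1, 2, 3, 10]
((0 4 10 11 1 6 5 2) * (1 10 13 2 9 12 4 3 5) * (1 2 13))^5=((13)(0 3 5 9 12 4 1 6 2)(10 11))^5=(13)(0 4 3 1 5 6 9 2 12)(10 11)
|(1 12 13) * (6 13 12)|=3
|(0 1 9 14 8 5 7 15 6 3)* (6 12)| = 11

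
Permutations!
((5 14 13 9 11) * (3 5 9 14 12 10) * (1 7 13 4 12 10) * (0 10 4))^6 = ((0 10 3 5 4 12 1 7 13 14)(9 11))^6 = (0 1 3 13 4)(5 14 12 10 7)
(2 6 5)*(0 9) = (0 9)(2 6 5) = [9, 1, 6, 3, 4, 2, 5, 7, 8, 0]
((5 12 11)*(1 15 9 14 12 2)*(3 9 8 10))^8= (1 11 9 8 2 12 3 15 5 14 10)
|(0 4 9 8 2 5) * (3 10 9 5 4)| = 8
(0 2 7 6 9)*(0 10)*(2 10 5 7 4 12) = (0 10)(2 4 12)(5 7 6 9) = [10, 1, 4, 3, 12, 7, 9, 6, 8, 5, 0, 11, 2]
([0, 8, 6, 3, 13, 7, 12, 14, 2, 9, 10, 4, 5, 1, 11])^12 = (1 8 2 6 12 5 7 14 11 4 13)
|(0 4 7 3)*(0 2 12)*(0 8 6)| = 8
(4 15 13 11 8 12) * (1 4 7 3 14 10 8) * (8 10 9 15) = [0, 4, 2, 14, 8, 5, 6, 3, 12, 15, 10, 1, 7, 11, 9, 13] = (1 4 8 12 7 3 14 9 15 13 11)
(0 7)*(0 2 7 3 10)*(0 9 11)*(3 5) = (0 5 3 10 9 11)(2 7) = [5, 1, 7, 10, 4, 3, 6, 2, 8, 11, 9, 0]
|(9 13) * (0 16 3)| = |(0 16 3)(9 13)| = 6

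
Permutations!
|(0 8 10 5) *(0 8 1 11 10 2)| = 7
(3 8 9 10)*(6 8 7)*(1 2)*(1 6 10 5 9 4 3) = (1 2 6 8 4 3 7 10)(5 9) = [0, 2, 6, 7, 3, 9, 8, 10, 4, 5, 1]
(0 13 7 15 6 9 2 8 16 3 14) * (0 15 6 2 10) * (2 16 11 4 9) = (0 13 7 6 2 8 11 4 9 10)(3 14 15 16) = [13, 1, 8, 14, 9, 5, 2, 6, 11, 10, 0, 4, 12, 7, 15, 16, 3]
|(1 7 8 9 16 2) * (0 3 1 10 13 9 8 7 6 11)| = |(0 3 1 6 11)(2 10 13 9 16)| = 5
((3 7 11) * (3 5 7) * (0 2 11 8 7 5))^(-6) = ((0 2 11)(7 8))^(-6) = (11)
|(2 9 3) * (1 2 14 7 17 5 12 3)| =6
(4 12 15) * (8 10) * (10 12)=[0, 1, 2, 3, 10, 5, 6, 7, 12, 9, 8, 11, 15, 13, 14, 4]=(4 10 8 12 15)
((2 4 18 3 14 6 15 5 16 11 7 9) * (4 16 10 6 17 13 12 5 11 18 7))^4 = ((2 16 18 3 14 17 13 12 5 10 6 15 11 4 7 9))^4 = (2 14 5 11)(3 12 15 9)(4 16 17 10)(6 7 18 13)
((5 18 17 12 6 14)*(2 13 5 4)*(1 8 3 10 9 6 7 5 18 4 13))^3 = ((1 8 3 10 9 6 14 13 18 17 12 7 5 4 2))^3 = (1 10 14 17 5)(2 3 6 18 7)(4 8 9 13 12)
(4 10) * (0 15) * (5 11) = (0 15)(4 10)(5 11) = [15, 1, 2, 3, 10, 11, 6, 7, 8, 9, 4, 5, 12, 13, 14, 0]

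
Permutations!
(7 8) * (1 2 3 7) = (1 2 3 7 8) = [0, 2, 3, 7, 4, 5, 6, 8, 1]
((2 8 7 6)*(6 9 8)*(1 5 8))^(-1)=((1 5 8 7 9)(2 6))^(-1)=(1 9 7 8 5)(2 6)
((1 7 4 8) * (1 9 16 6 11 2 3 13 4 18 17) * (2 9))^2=(1 18)(2 13 8 3 4)(6 9)(7 17)(11 16)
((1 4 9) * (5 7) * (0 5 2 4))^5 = ((0 5 7 2 4 9 1))^5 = (0 9 2 5 1 4 7)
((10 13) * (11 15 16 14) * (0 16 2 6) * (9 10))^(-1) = (0 6 2 15 11 14 16)(9 13 10)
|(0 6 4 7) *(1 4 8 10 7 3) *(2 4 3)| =|(0 6 8 10 7)(1 3)(2 4)| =10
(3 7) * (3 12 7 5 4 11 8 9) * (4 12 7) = [0, 1, 2, 5, 11, 12, 6, 7, 9, 3, 10, 8, 4] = (3 5 12 4 11 8 9)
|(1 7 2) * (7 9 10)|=5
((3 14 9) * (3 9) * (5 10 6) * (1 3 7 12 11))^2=(1 14 12)(3 7 11)(5 6 10)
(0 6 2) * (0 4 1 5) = (0 6 2 4 1 5) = [6, 5, 4, 3, 1, 0, 2]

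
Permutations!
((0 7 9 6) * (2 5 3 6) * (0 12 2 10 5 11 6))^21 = ((0 7 9 10 5 3)(2 11 6 12))^21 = (0 10)(2 11 6 12)(3 9)(5 7)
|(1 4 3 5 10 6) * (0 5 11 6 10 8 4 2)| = 9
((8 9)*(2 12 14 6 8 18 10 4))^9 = (18)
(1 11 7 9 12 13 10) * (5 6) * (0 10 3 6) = (0 10 1 11 7 9 12 13 3 6 5) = [10, 11, 2, 6, 4, 0, 5, 9, 8, 12, 1, 7, 13, 3]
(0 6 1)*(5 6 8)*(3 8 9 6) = [9, 0, 2, 8, 4, 3, 1, 7, 5, 6] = (0 9 6 1)(3 8 5)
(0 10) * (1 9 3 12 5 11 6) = (0 10)(1 9 3 12 5 11 6) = [10, 9, 2, 12, 4, 11, 1, 7, 8, 3, 0, 6, 5]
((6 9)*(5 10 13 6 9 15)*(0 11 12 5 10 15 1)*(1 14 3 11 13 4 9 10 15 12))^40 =(15)(0 11 14 13 1 3 6)(4 9 10)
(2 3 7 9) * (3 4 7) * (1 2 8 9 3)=[0, 2, 4, 1, 7, 5, 6, 3, 9, 8]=(1 2 4 7 3)(8 9)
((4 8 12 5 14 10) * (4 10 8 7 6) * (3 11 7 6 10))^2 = ((3 11 7 10)(4 6)(5 14 8 12))^2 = (3 7)(5 8)(10 11)(12 14)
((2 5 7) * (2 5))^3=(5 7)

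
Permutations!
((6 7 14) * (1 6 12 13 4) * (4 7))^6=((1 6 4)(7 14 12 13))^6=(7 12)(13 14)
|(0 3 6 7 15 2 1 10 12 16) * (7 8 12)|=30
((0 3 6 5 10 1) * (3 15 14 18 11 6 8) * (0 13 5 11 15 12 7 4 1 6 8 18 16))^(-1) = ((0 12 7 4 1 13 5 10 6 11 8 3 18 15 14 16))^(-1) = (0 16 14 15 18 3 8 11 6 10 5 13 1 4 7 12)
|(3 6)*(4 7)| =2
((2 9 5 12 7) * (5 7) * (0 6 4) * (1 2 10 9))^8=(12)(0 4 6)(7 9 10)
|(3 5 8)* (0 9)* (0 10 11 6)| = |(0 9 10 11 6)(3 5 8)| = 15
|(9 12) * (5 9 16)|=4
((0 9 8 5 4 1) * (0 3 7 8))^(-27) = (0 9)(1 8)(3 5)(4 7) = ((0 9)(1 3 7 8 5 4))^(-27)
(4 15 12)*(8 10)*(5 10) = (4 15 12)(5 10 8) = [0, 1, 2, 3, 15, 10, 6, 7, 5, 9, 8, 11, 4, 13, 14, 12]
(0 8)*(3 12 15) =(0 8)(3 12 15) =[8, 1, 2, 12, 4, 5, 6, 7, 0, 9, 10, 11, 15, 13, 14, 3]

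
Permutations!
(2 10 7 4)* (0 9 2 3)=(0 9 2 10 7 4 3)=[9, 1, 10, 0, 3, 5, 6, 4, 8, 2, 7]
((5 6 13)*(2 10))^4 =(5 6 13)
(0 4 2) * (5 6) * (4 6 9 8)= (0 6 5 9 8 4 2)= [6, 1, 0, 3, 2, 9, 5, 7, 4, 8]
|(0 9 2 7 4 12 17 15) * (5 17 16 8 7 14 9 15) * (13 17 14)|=|(0 15)(2 13 17 5 14 9)(4 12 16 8 7)|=30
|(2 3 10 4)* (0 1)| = 4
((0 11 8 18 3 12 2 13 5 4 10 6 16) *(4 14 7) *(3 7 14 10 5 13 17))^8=(0 6 5 7 8)(4 18 11 16 10)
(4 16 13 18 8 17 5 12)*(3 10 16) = (3 10 16 13 18 8 17 5 12 4) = [0, 1, 2, 10, 3, 12, 6, 7, 17, 9, 16, 11, 4, 18, 14, 15, 13, 5, 8]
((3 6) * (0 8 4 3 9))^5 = (0 9 6 3 4 8) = ((0 8 4 3 6 9))^5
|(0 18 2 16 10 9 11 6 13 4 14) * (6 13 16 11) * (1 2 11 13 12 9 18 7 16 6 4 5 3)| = 10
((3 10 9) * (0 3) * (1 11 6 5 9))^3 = (0 1 5 3 11 9 10 6) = ((0 3 10 1 11 6 5 9))^3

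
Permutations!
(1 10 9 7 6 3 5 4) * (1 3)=(1 10 9 7 6)(3 5 4)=[0, 10, 2, 5, 3, 4, 1, 6, 8, 7, 9]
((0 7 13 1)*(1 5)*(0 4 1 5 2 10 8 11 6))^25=((0 7 13 2 10 8 11 6)(1 4))^25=(0 7 13 2 10 8 11 6)(1 4)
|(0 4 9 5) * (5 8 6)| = |(0 4 9 8 6 5)| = 6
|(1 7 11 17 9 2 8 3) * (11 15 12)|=|(1 7 15 12 11 17 9 2 8 3)|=10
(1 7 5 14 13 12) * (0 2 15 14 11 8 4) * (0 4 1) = (0 2 15 14 13 12)(1 7 5 11 8) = [2, 7, 15, 3, 4, 11, 6, 5, 1, 9, 10, 8, 0, 12, 13, 14]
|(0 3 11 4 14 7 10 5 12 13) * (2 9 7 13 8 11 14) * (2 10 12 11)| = 20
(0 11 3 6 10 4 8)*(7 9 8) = (0 11 3 6 10 4 7 9 8) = [11, 1, 2, 6, 7, 5, 10, 9, 0, 8, 4, 3]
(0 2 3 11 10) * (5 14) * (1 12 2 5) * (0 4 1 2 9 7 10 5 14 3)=(0 14 2)(1 12 9 7 10 4)(3 11 5)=[14, 12, 0, 11, 1, 3, 6, 10, 8, 7, 4, 5, 9, 13, 2]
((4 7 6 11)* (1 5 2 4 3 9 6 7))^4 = ((1 5 2 4)(3 9 6 11))^4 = (11)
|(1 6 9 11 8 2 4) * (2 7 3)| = 9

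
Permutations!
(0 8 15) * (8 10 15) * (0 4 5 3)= [10, 1, 2, 0, 5, 3, 6, 7, 8, 9, 15, 11, 12, 13, 14, 4]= (0 10 15 4 5 3)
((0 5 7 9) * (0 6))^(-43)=((0 5 7 9 6))^(-43)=(0 7 6 5 9)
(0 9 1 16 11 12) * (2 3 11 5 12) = (0 9 1 16 5 12)(2 3 11) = [9, 16, 3, 11, 4, 12, 6, 7, 8, 1, 10, 2, 0, 13, 14, 15, 5]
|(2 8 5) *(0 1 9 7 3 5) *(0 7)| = 15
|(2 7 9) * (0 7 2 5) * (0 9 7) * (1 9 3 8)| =5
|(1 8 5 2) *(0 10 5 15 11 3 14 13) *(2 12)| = |(0 10 5 12 2 1 8 15 11 3 14 13)| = 12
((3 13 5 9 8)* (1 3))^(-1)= ((1 3 13 5 9 8))^(-1)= (1 8 9 5 13 3)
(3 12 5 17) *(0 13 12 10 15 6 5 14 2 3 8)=[13, 1, 3, 10, 4, 17, 5, 7, 0, 9, 15, 11, 14, 12, 2, 6, 16, 8]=(0 13 12 14 2 3 10 15 6 5 17 8)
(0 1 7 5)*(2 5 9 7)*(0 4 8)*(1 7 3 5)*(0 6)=[7, 2, 1, 5, 8, 4, 0, 9, 6, 3]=(0 7 9 3 5 4 8 6)(1 2)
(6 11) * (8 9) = (6 11)(8 9) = [0, 1, 2, 3, 4, 5, 11, 7, 9, 8, 10, 6]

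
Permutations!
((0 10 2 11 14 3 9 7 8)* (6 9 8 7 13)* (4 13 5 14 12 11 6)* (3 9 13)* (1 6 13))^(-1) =(0 8 3 4 13 2 10)(1 6)(5 9 14)(11 12)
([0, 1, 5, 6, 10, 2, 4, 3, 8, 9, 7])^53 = [0, 1, 5, 10, 3, 2, 7, 4, 8, 9, 6]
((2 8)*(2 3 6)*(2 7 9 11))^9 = (2 3 7 11 8 6 9)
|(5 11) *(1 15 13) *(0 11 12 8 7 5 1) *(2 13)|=12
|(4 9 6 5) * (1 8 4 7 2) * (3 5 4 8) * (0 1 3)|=12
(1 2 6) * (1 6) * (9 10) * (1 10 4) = [0, 2, 10, 3, 1, 5, 6, 7, 8, 4, 9] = (1 2 10 9 4)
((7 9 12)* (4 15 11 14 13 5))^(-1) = (4 5 13 14 11 15)(7 12 9)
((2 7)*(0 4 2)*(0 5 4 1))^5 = (0 1)(2 7 5 4)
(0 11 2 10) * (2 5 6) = (0 11 5 6 2 10) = [11, 1, 10, 3, 4, 6, 2, 7, 8, 9, 0, 5]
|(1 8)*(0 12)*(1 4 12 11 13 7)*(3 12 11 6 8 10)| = 11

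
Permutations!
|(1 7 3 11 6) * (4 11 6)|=4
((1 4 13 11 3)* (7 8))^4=(1 3 11 13 4)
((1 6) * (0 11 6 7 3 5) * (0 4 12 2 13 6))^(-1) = (0 11)(1 6 13 2 12 4 5 3 7)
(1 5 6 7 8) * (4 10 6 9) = (1 5 9 4 10 6 7 8) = [0, 5, 2, 3, 10, 9, 7, 8, 1, 4, 6]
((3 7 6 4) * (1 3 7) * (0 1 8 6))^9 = ((0 1 3 8 6 4 7))^9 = (0 3 6 7 1 8 4)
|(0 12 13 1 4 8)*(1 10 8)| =10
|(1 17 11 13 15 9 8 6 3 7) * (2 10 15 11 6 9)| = |(1 17 6 3 7)(2 10 15)(8 9)(11 13)| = 30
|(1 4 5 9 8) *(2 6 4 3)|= 8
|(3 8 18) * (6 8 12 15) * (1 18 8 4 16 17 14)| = |(1 18 3 12 15 6 4 16 17 14)| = 10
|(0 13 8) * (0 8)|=2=|(0 13)|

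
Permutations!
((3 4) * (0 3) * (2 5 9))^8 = ((0 3 4)(2 5 9))^8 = (0 4 3)(2 9 5)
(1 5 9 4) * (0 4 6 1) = (0 4)(1 5 9 6) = [4, 5, 2, 3, 0, 9, 1, 7, 8, 6]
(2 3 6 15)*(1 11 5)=(1 11 5)(2 3 6 15)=[0, 11, 3, 6, 4, 1, 15, 7, 8, 9, 10, 5, 12, 13, 14, 2]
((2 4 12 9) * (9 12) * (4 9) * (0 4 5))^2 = (12)(0 5 4)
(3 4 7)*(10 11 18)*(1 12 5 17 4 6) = (1 12 5 17 4 7 3 6)(10 11 18) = [0, 12, 2, 6, 7, 17, 1, 3, 8, 9, 11, 18, 5, 13, 14, 15, 16, 4, 10]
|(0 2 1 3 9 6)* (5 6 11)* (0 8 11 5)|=9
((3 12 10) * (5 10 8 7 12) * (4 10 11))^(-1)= (3 10 4 11 5)(7 8 12)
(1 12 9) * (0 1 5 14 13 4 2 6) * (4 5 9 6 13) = [1, 12, 13, 3, 2, 14, 0, 7, 8, 9, 10, 11, 6, 5, 4] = (0 1 12 6)(2 13 5 14 4)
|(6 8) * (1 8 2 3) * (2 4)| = 6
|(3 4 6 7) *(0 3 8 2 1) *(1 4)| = 15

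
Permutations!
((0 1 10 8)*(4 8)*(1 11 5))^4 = ((0 11 5 1 10 4 8))^4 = (0 10 11 4 5 8 1)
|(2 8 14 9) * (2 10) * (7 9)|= 6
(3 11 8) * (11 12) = (3 12 11 8) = [0, 1, 2, 12, 4, 5, 6, 7, 3, 9, 10, 8, 11]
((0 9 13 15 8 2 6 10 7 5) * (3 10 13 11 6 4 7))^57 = ((0 9 11 6 13 15 8 2 4 7 5)(3 10))^57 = (0 11 13 8 4 5 9 6 15 2 7)(3 10)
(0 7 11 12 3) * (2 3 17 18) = [7, 1, 3, 0, 4, 5, 6, 11, 8, 9, 10, 12, 17, 13, 14, 15, 16, 18, 2] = (0 7 11 12 17 18 2 3)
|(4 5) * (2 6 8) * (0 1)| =|(0 1)(2 6 8)(4 5)| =6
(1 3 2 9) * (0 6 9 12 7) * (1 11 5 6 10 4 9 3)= (0 10 4 9 11 5 6 3 2 12 7)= [10, 1, 12, 2, 9, 6, 3, 0, 8, 11, 4, 5, 7]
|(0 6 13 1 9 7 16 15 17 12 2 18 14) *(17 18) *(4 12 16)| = 14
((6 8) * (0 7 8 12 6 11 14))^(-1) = (0 14 11 8 7)(6 12)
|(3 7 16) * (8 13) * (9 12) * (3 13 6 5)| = 14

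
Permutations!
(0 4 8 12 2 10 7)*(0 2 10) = [4, 1, 0, 3, 8, 5, 6, 2, 12, 9, 7, 11, 10] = (0 4 8 12 10 7 2)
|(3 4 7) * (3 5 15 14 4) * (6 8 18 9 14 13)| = 10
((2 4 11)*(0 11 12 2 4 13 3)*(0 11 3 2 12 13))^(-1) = ((0 3 11 4 13 2))^(-1) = (0 2 13 4 11 3)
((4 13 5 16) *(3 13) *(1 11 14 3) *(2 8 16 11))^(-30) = (16)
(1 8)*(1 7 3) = (1 8 7 3) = [0, 8, 2, 1, 4, 5, 6, 3, 7]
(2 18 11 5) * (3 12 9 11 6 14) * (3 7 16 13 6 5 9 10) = (2 18 5)(3 12 10)(6 14 7 16 13)(9 11) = [0, 1, 18, 12, 4, 2, 14, 16, 8, 11, 3, 9, 10, 6, 7, 15, 13, 17, 5]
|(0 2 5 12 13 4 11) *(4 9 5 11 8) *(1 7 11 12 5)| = 8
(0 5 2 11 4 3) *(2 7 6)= (0 5 7 6 2 11 4 3)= [5, 1, 11, 0, 3, 7, 2, 6, 8, 9, 10, 4]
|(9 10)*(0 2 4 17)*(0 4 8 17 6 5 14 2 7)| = 14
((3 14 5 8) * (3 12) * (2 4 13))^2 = ((2 4 13)(3 14 5 8 12))^2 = (2 13 4)(3 5 12 14 8)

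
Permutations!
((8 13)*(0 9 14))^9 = ((0 9 14)(8 13))^9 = (14)(8 13)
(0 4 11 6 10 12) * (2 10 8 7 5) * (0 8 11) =(0 4)(2 10 12 8 7 5)(6 11) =[4, 1, 10, 3, 0, 2, 11, 5, 7, 9, 12, 6, 8]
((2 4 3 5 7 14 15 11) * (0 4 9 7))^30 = (15)(0 3)(4 5)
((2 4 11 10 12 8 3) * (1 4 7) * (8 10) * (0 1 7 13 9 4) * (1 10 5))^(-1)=(0 1 5 12 10)(2 3 8 11 4 9 13)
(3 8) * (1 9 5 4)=(1 9 5 4)(3 8)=[0, 9, 2, 8, 1, 4, 6, 7, 3, 5]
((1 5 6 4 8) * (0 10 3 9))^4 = ((0 10 3 9)(1 5 6 4 8))^4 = (10)(1 8 4 6 5)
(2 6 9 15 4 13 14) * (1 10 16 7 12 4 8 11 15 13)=[0, 10, 6, 3, 1, 5, 9, 12, 11, 13, 16, 15, 4, 14, 2, 8, 7]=(1 10 16 7 12 4)(2 6 9 13 14)(8 11 15)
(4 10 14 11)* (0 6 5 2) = (0 6 5 2)(4 10 14 11) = [6, 1, 0, 3, 10, 2, 5, 7, 8, 9, 14, 4, 12, 13, 11]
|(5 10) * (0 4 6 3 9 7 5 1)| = |(0 4 6 3 9 7 5 10 1)| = 9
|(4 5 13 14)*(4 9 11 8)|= 7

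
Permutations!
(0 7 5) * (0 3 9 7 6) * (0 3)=(0 6 3 9 7 5)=[6, 1, 2, 9, 4, 0, 3, 5, 8, 7]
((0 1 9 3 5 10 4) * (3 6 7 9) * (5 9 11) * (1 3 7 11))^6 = (0 10 11 9)(3 4 5 6)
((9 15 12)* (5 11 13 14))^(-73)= ((5 11 13 14)(9 15 12))^(-73)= (5 14 13 11)(9 12 15)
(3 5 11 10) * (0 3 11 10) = [3, 1, 2, 5, 4, 10, 6, 7, 8, 9, 11, 0] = (0 3 5 10 11)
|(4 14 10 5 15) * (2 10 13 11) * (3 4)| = 9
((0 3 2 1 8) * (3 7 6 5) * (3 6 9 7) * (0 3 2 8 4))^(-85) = ((0 2 1 4)(3 8)(5 6)(7 9))^(-85) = (0 4 1 2)(3 8)(5 6)(7 9)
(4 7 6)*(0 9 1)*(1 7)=(0 9 7 6 4 1)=[9, 0, 2, 3, 1, 5, 4, 6, 8, 7]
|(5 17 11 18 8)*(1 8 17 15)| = |(1 8 5 15)(11 18 17)| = 12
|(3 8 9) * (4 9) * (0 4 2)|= |(0 4 9 3 8 2)|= 6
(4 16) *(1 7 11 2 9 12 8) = [0, 7, 9, 3, 16, 5, 6, 11, 1, 12, 10, 2, 8, 13, 14, 15, 4] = (1 7 11 2 9 12 8)(4 16)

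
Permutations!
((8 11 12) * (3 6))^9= (12)(3 6)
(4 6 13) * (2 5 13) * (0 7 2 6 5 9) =(0 7 2 9)(4 5 13) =[7, 1, 9, 3, 5, 13, 6, 2, 8, 0, 10, 11, 12, 4]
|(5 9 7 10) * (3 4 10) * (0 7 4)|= 12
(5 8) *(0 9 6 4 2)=(0 9 6 4 2)(5 8)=[9, 1, 0, 3, 2, 8, 4, 7, 5, 6]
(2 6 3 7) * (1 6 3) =(1 6)(2 3 7) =[0, 6, 3, 7, 4, 5, 1, 2]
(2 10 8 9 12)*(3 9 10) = (2 3 9 12)(8 10) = [0, 1, 3, 9, 4, 5, 6, 7, 10, 12, 8, 11, 2]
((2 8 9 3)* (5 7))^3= ((2 8 9 3)(5 7))^3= (2 3 9 8)(5 7)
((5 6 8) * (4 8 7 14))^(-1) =((4 8 5 6 7 14))^(-1) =(4 14 7 6 5 8)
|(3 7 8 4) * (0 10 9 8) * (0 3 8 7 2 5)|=|(0 10 9 7 3 2 5)(4 8)|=14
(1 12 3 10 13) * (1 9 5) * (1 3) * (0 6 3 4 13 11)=(0 6 3 10 11)(1 12)(4 13 9 5)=[6, 12, 2, 10, 13, 4, 3, 7, 8, 5, 11, 0, 1, 9]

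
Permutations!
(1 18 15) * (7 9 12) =(1 18 15)(7 9 12) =[0, 18, 2, 3, 4, 5, 6, 9, 8, 12, 10, 11, 7, 13, 14, 1, 16, 17, 15]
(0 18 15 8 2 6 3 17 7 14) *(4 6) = (0 18 15 8 2 4 6 3 17 7 14) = [18, 1, 4, 17, 6, 5, 3, 14, 2, 9, 10, 11, 12, 13, 0, 8, 16, 7, 15]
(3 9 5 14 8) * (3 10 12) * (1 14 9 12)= [0, 14, 2, 12, 4, 9, 6, 7, 10, 5, 1, 11, 3, 13, 8]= (1 14 8 10)(3 12)(5 9)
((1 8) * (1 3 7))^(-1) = ((1 8 3 7))^(-1) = (1 7 3 8)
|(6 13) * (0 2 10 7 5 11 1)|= 14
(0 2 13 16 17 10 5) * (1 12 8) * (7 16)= (0 2 13 7 16 17 10 5)(1 12 8)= [2, 12, 13, 3, 4, 0, 6, 16, 1, 9, 5, 11, 8, 7, 14, 15, 17, 10]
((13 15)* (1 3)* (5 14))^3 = (1 3)(5 14)(13 15)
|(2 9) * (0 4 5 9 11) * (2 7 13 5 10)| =|(0 4 10 2 11)(5 9 7 13)| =20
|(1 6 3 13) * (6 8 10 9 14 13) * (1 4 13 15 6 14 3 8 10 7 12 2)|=|(1 10 9 3 14 15 6 8 7 12 2)(4 13)|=22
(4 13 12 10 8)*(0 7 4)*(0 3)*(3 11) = (0 7 4 13 12 10 8 11 3) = [7, 1, 2, 0, 13, 5, 6, 4, 11, 9, 8, 3, 10, 12]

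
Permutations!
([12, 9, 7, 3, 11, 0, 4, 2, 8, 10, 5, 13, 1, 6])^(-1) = [5, 12, 7, 3, 6, 10, 13, 2, 8, 1, 9, 4, 0, 11]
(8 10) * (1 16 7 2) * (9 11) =(1 16 7 2)(8 10)(9 11) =[0, 16, 1, 3, 4, 5, 6, 2, 10, 11, 8, 9, 12, 13, 14, 15, 7]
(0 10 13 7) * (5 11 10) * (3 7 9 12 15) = (0 5 11 10 13 9 12 15 3 7) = [5, 1, 2, 7, 4, 11, 6, 0, 8, 12, 13, 10, 15, 9, 14, 3]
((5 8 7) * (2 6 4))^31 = (2 6 4)(5 8 7)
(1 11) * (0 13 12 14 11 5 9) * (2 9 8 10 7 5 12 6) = (0 13 6 2 9)(1 12 14 11)(5 8 10 7) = [13, 12, 9, 3, 4, 8, 2, 5, 10, 0, 7, 1, 14, 6, 11]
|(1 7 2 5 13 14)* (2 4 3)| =8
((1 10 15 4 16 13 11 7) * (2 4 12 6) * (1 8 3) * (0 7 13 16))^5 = ((16)(0 7 8 3 1 10 15 12 6 2 4)(11 13))^5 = (16)(0 10 4 1 2 3 6 8 12 7 15)(11 13)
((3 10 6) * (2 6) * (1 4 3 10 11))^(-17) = ((1 4 3 11)(2 6 10))^(-17) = (1 11 3 4)(2 6 10)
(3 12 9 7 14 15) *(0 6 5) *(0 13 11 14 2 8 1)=[6, 0, 8, 12, 4, 13, 5, 2, 1, 7, 10, 14, 9, 11, 15, 3]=(0 6 5 13 11 14 15 3 12 9 7 2 8 1)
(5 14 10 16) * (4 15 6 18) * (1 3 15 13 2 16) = (1 3 15 6 18 4 13 2 16 5 14 10) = [0, 3, 16, 15, 13, 14, 18, 7, 8, 9, 1, 11, 12, 2, 10, 6, 5, 17, 4]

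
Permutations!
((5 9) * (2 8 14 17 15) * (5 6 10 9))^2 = ((2 8 14 17 15)(6 10 9))^2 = (2 14 15 8 17)(6 9 10)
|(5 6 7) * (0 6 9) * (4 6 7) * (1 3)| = 4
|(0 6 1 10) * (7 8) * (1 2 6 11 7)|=6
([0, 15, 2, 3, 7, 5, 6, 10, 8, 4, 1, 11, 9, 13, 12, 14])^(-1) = (1 10 7 4 9 12 14 15)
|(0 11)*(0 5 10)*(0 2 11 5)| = 5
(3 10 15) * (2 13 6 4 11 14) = [0, 1, 13, 10, 11, 5, 4, 7, 8, 9, 15, 14, 12, 6, 2, 3] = (2 13 6 4 11 14)(3 10 15)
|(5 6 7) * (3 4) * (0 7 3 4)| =|(0 7 5 6 3)| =5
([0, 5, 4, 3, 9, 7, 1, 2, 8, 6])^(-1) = [0, 6, 7, 3, 2, 1, 9, 5, 8, 4]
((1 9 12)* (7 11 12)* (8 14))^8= (14)(1 11 9 12 7)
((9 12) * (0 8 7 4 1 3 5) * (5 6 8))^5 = ((0 5)(1 3 6 8 7 4)(9 12))^5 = (0 5)(1 4 7 8 6 3)(9 12)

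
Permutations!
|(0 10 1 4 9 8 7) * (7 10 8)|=7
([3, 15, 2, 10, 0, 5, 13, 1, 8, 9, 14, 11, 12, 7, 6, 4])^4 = [6, 3, 2, 13, 14, 5, 15, 0, 8, 9, 7, 11, 12, 4, 1, 10]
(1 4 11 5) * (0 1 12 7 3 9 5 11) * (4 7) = [1, 7, 2, 9, 0, 12, 6, 3, 8, 5, 10, 11, 4] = (0 1 7 3 9 5 12 4)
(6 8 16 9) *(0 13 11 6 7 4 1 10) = (0 13 11 6 8 16 9 7 4 1 10) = [13, 10, 2, 3, 1, 5, 8, 4, 16, 7, 0, 6, 12, 11, 14, 15, 9]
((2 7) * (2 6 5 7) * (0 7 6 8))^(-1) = (0 8 7)(5 6)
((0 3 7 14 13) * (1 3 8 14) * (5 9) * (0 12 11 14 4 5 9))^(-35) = (0 8 4 5)(1 3 7)(11 14 13 12)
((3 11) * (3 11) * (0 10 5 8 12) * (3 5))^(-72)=((0 10 3 5 8 12))^(-72)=(12)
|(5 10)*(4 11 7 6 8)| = |(4 11 7 6 8)(5 10)| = 10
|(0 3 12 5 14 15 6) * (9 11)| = 14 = |(0 3 12 5 14 15 6)(9 11)|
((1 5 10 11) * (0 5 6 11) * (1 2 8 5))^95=(0 10 5 8 2 11 6 1)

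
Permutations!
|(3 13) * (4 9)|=2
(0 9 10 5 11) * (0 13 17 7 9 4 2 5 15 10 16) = (0 4 2 5 11 13 17 7 9 16)(10 15) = [4, 1, 5, 3, 2, 11, 6, 9, 8, 16, 15, 13, 12, 17, 14, 10, 0, 7]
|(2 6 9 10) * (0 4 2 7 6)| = 12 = |(0 4 2)(6 9 10 7)|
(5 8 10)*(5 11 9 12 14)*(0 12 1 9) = [12, 9, 2, 3, 4, 8, 6, 7, 10, 1, 11, 0, 14, 13, 5] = (0 12 14 5 8 10 11)(1 9)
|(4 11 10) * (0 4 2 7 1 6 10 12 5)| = 5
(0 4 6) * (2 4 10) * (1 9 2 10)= (10)(0 1 9 2 4 6)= [1, 9, 4, 3, 6, 5, 0, 7, 8, 2, 10]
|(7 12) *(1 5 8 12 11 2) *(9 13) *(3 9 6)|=28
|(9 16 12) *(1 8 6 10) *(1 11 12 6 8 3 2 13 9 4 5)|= 12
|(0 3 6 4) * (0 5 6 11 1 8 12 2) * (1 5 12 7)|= |(0 3 11 5 6 4 12 2)(1 8 7)|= 24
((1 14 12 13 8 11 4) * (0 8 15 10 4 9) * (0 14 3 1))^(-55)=(0 12)(1 3)(4 14)(8 13)(9 10)(11 15)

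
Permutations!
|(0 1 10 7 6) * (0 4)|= |(0 1 10 7 6 4)|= 6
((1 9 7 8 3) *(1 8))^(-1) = (1 7 9)(3 8)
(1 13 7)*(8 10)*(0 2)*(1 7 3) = [2, 13, 0, 1, 4, 5, 6, 7, 10, 9, 8, 11, 12, 3] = (0 2)(1 13 3)(8 10)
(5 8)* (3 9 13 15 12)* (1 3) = (1 3 9 13 15 12)(5 8) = [0, 3, 2, 9, 4, 8, 6, 7, 5, 13, 10, 11, 1, 15, 14, 12]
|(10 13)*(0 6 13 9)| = 5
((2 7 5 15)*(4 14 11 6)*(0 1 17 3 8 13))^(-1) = ((0 1 17 3 8 13)(2 7 5 15)(4 14 11 6))^(-1) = (0 13 8 3 17 1)(2 15 5 7)(4 6 11 14)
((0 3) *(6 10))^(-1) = ((0 3)(6 10))^(-1) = (0 3)(6 10)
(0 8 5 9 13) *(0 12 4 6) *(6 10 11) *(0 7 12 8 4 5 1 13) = (0 4 10 11 6 7 12 5 9)(1 13 8) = [4, 13, 2, 3, 10, 9, 7, 12, 1, 0, 11, 6, 5, 8]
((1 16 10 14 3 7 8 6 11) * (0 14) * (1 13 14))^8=((0 1 16 10)(3 7 8 6 11 13 14))^8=(16)(3 7 8 6 11 13 14)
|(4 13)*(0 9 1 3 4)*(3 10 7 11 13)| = 14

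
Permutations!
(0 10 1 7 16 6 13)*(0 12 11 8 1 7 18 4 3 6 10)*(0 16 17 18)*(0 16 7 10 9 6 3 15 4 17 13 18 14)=(0 7 13 12 11 8 1 16 9 6 18 17 14)(4 15)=[7, 16, 2, 3, 15, 5, 18, 13, 1, 6, 10, 8, 11, 12, 0, 4, 9, 14, 17]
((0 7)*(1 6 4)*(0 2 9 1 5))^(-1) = ((0 7 2 9 1 6 4 5))^(-1) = (0 5 4 6 1 9 2 7)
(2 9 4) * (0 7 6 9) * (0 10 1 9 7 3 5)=[3, 9, 10, 5, 2, 0, 7, 6, 8, 4, 1]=(0 3 5)(1 9 4 2 10)(6 7)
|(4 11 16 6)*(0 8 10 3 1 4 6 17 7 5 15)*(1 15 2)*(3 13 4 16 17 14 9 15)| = |(0 8 10 13 4 11 17 7 5 2 1 16 14 9 15)| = 15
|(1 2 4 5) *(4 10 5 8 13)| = 12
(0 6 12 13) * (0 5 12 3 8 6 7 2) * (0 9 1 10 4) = [7, 10, 9, 8, 0, 12, 3, 2, 6, 1, 4, 11, 13, 5] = (0 7 2 9 1 10 4)(3 8 6)(5 12 13)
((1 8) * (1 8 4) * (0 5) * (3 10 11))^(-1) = ((0 5)(1 4)(3 10 11))^(-1) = (0 5)(1 4)(3 11 10)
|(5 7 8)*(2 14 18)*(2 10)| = 12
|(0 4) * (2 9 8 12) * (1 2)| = |(0 4)(1 2 9 8 12)| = 10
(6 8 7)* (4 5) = [0, 1, 2, 3, 5, 4, 8, 6, 7] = (4 5)(6 8 7)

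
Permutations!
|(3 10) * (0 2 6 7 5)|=|(0 2 6 7 5)(3 10)|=10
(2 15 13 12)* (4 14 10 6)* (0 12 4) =[12, 1, 15, 3, 14, 5, 0, 7, 8, 9, 6, 11, 2, 4, 10, 13] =(0 12 2 15 13 4 14 10 6)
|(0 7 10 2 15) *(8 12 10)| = 7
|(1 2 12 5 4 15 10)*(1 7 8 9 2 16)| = 18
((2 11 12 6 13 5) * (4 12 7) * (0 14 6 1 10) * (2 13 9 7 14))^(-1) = (0 10 1 12 4 7 9 6 14 11 2)(5 13)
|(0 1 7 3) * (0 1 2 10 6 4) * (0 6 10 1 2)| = 4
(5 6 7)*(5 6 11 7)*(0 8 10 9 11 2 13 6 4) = [8, 1, 13, 3, 0, 2, 5, 4, 10, 11, 9, 7, 12, 6] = (0 8 10 9 11 7 4)(2 13 6 5)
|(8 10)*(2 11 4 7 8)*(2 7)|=3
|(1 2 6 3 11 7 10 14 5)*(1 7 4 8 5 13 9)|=|(1 2 6 3 11 4 8 5 7 10 14 13 9)|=13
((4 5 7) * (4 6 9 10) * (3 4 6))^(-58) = (3 5)(4 7)(6 10 9)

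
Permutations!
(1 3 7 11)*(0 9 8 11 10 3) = (0 9 8 11 1)(3 7 10) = [9, 0, 2, 7, 4, 5, 6, 10, 11, 8, 3, 1]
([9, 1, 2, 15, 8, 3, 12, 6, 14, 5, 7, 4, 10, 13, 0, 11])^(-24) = [3, 1, 2, 4, 0, 11, 6, 7, 9, 15, 10, 14, 12, 13, 5, 8]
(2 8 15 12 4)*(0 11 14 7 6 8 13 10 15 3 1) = (0 11 14 7 6 8 3 1)(2 13 10 15 12 4) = [11, 0, 13, 1, 2, 5, 8, 6, 3, 9, 15, 14, 4, 10, 7, 12]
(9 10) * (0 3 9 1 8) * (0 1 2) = (0 3 9 10 2)(1 8) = [3, 8, 0, 9, 4, 5, 6, 7, 1, 10, 2]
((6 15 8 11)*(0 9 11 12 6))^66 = (6 8)(12 15)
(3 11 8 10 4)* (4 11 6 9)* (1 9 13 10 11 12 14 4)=(1 9)(3 6 13 10 12 14 4)(8 11)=[0, 9, 2, 6, 3, 5, 13, 7, 11, 1, 12, 8, 14, 10, 4]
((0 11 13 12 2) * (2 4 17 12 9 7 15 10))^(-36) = (17)(0 7)(2 9)(10 13)(11 15)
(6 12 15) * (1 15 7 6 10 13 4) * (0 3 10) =(0 3 10 13 4 1 15)(6 12 7) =[3, 15, 2, 10, 1, 5, 12, 6, 8, 9, 13, 11, 7, 4, 14, 0]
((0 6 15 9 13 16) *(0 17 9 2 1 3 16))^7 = ((0 6 15 2 1 3 16 17 9 13))^7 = (0 17 1 6 9 3 15 13 16 2)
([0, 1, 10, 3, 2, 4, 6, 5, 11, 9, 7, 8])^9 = (2 4 5 7 10)(8 11)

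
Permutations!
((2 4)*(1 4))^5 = (1 2 4)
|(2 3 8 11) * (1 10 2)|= |(1 10 2 3 8 11)|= 6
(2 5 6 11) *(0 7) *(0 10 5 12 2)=(0 7 10 5 6 11)(2 12)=[7, 1, 12, 3, 4, 6, 11, 10, 8, 9, 5, 0, 2]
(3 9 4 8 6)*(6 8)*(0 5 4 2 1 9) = (0 5 4 6 3)(1 9 2) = [5, 9, 1, 0, 6, 4, 3, 7, 8, 2]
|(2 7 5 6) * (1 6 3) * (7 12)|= 7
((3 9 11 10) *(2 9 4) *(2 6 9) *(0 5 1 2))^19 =(0 2 1 5)(3 4 6 9 11 10)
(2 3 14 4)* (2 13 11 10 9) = (2 3 14 4 13 11 10 9) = [0, 1, 3, 14, 13, 5, 6, 7, 8, 2, 9, 10, 12, 11, 4]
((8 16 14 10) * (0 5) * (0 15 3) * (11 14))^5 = ((0 5 15 3)(8 16 11 14 10))^5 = (16)(0 5 15 3)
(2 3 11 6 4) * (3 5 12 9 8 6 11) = (2 5 12 9 8 6 4) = [0, 1, 5, 3, 2, 12, 4, 7, 6, 8, 10, 11, 9]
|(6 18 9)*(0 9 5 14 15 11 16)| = 9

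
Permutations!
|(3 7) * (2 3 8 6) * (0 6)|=|(0 6 2 3 7 8)|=6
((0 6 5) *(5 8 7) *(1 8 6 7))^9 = (1 8)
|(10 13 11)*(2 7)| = 6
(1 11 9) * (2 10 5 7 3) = (1 11 9)(2 10 5 7 3) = [0, 11, 10, 2, 4, 7, 6, 3, 8, 1, 5, 9]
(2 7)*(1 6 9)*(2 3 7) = (1 6 9)(3 7) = [0, 6, 2, 7, 4, 5, 9, 3, 8, 1]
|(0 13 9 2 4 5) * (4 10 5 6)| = 6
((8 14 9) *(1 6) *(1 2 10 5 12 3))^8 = (1 6 2 10 5 12 3)(8 9 14)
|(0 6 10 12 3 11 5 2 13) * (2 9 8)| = |(0 6 10 12 3 11 5 9 8 2 13)| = 11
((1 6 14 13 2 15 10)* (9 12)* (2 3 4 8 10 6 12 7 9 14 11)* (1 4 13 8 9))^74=((1 12 14 8 10 4 9 7)(2 15 6 11)(3 13))^74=(1 14 10 9)(2 6)(4 7 12 8)(11 15)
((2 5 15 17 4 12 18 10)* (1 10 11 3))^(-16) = ((1 10 2 5 15 17 4 12 18 11 3))^(-16) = (1 4 10 12 2 18 5 11 15 3 17)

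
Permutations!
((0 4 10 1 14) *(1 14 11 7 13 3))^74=(0 10)(1 3 13 7 11)(4 14)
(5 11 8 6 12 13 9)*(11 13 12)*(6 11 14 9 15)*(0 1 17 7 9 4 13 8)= (0 1 17 7 9 5 8 11)(4 13 15 6 14)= [1, 17, 2, 3, 13, 8, 14, 9, 11, 5, 10, 0, 12, 15, 4, 6, 16, 7]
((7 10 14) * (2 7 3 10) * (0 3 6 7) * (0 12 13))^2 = (0 10 6 2 13 3 14 7 12)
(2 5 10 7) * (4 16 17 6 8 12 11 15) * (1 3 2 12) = [0, 3, 5, 2, 16, 10, 8, 12, 1, 9, 7, 15, 11, 13, 14, 4, 17, 6] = (1 3 2 5 10 7 12 11 15 4 16 17 6 8)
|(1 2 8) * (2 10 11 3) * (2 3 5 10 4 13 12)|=6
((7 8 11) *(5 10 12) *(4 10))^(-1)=((4 10 12 5)(7 8 11))^(-1)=(4 5 12 10)(7 11 8)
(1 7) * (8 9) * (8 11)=[0, 7, 2, 3, 4, 5, 6, 1, 9, 11, 10, 8]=(1 7)(8 9 11)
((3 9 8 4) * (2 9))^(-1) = ((2 9 8 4 3))^(-1) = (2 3 4 8 9)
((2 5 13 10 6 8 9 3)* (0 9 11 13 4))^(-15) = ((0 9 3 2 5 4)(6 8 11 13 10))^(-15) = (13)(0 2)(3 4)(5 9)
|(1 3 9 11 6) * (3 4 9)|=5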